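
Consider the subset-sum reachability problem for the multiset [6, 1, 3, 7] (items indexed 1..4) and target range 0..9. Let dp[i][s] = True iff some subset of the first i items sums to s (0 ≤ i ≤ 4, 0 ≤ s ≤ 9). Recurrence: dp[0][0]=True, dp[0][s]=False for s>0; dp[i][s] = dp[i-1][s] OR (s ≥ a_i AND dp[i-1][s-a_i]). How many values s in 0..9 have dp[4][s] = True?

i\s   0   1   2   3   4   5   6   7   8   9
  0   T   F   F   F   F   F   F   F   F   F
  1   T   F   F   F   F   F   T   F   F   F
  2   T   T   F   F   F   F   T   T   F   F
  3   T   T   F   T   T   F   T   T   F   T
  4   T   T   F   T   T   F   T   T   T   T

8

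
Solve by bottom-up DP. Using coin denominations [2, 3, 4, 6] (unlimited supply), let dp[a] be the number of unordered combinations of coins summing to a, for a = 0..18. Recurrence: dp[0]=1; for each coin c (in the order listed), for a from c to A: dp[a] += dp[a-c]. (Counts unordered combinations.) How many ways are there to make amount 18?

after  coin     0     1     2     3     4     5     6     7     8     9    10    11    12    13    14    15    16    17    18
          2     1     0     1     0     1     0     1     0     1     0     1     0     1     0     1     0     1     0     1
          3     1     0     1     1     1     1     2     1     2     2     2     2     3     2     3     3     3     3     4
          4     1     0     1     1     2     1     3     2     4     3     5     4     7     5     8     7    10     8    12
          6     1     0     1     1     2     1     4     2     5     4     7     5    11     7    13    11    17    13    23

23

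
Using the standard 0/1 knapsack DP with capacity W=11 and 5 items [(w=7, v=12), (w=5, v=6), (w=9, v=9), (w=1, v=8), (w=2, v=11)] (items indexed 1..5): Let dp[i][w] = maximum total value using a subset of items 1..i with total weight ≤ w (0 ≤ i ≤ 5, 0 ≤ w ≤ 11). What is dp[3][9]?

i\w   0   1   2   3   4   5   6   7   8   9  10  11
  0   0   0   0   0   0   0   0   0   0   0   0   0
  1   0   0   0   0   0   0   0  12  12  12  12  12
  2   0   0   0   0   0   6   6  12  12  12  12  12
  3   0   0   0   0   0   6   6  12  12  12  12  12
  4   0   8   8   8   8   8  14  14  20  20  20  20
  5   0   8  11  19  19  19  19  19  25  25  31  31

12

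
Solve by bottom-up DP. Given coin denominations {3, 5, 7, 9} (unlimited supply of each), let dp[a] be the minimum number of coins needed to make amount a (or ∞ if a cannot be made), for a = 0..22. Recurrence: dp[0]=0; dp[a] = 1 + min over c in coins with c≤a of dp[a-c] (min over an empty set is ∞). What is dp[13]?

 a  0  1  2  3  4  5  6  7  8  9 10 11 12 13 14 15 16 17 18 19 20 21 22
dp  0  -  -  1  -  1  2  1  2  1  2  3  2  3  2  3  2  3  2  3  4  3  4
(- denotes ∞ / unreachable)

3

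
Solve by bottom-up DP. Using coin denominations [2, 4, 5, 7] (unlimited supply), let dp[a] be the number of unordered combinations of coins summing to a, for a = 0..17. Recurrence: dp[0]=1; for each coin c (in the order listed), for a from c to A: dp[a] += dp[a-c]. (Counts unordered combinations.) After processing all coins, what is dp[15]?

after  coin     0     1     2     3     4     5     6     7     8     9    10    11    12    13    14    15    16    17
          2     1     0     1     0     1     0     1     0     1     0     1     0     1     0     1     0     1     0
          4     1     0     1     0     2     0     2     0     3     0     3     0     4     0     4     0     5     0
          5     1     0     1     0     2     1     2     1     3     2     4     2     5     3     6     4     7     5
          7     1     0     1     0     2     1     2     2     3     3     4     4     6     5     8     7    10     9

7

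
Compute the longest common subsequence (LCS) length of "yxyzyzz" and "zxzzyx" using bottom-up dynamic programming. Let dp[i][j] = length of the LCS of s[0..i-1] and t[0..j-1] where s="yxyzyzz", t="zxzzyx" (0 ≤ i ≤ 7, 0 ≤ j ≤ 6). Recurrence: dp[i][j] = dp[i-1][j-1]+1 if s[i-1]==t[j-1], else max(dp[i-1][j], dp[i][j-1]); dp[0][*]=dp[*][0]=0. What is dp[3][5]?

   ''  z  x  z  z  y  x
''  0  0  0  0  0  0  0
 y  0  0  0  0  0  1  1
 x  0  0  1  1  1  1  2
 y  0  0  1  1  1  2  2
 z  0  1  1  2  2  2  2
 y  0  1  1  2  2  3  3
 z  0  1  1  2  3  3  3
 z  0  1  1  2  3  3  3

2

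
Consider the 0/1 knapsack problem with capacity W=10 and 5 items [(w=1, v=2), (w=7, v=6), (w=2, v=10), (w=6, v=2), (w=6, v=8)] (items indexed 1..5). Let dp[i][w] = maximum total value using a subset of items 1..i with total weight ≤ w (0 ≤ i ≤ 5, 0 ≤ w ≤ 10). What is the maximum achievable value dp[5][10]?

i\w   0   1   2   3   4   5   6   7   8   9  10
  0   0   0   0   0   0   0   0   0   0   0   0
  1   0   2   2   2   2   2   2   2   2   2   2
  2   0   2   2   2   2   2   2   6   8   8   8
  3   0   2  10  12  12  12  12  12  12  16  18
  4   0   2  10  12  12  12  12  12  12  16  18
  5   0   2  10  12  12  12  12  12  18  20  20

20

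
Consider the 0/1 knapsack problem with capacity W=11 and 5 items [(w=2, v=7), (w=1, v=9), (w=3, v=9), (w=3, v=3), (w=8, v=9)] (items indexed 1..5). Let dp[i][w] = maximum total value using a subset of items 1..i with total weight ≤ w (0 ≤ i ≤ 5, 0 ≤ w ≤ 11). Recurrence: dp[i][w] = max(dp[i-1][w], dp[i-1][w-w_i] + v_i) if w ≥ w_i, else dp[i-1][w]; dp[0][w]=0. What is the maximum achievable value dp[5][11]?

i\w   0   1   2   3   4   5   6   7   8   9  10  11
  0   0   0   0   0   0   0   0   0   0   0   0   0
  1   0   0   7   7   7   7   7   7   7   7   7   7
  2   0   9   9  16  16  16  16  16  16  16  16  16
  3   0   9   9  16  18  18  25  25  25  25  25  25
  4   0   9   9  16  18  18  25  25  25  28  28  28
  5   0   9   9  16  18  18  25  25  25  28  28  28

28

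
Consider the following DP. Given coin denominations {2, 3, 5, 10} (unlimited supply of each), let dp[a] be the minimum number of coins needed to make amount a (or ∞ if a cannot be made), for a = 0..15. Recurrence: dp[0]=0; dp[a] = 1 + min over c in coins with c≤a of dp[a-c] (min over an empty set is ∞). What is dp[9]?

 a  0  1  2  3  4  5  6  7  8  9 10 11 12 13 14 15
dp  0  -  1  1  2  1  2  2  2  3  1  3  2  2  3  2
(- denotes ∞ / unreachable)

3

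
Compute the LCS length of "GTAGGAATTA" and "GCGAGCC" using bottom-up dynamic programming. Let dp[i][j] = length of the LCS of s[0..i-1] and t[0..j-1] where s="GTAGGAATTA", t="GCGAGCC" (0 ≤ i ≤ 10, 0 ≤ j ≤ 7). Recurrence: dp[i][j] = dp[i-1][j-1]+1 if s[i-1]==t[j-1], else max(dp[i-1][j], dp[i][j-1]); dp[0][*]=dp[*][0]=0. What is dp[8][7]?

   ''  G  C  G  A  G  C  C
''  0  0  0  0  0  0  0  0
 G  0  1  1  1  1  1  1  1
 T  0  1  1  1  1  1  1  1
 A  0  1  1  1  2  2  2  2
 G  0  1  1  2  2  3  3  3
 G  0  1  1  2  2  3  3  3
 A  0  1  1  2  3  3  3  3
 A  0  1  1  2  3  3  3  3
 T  0  1  1  2  3  3  3  3
 T  0  1  1  2  3  3  3  3
 A  0  1  1  2  3  3  3  3

3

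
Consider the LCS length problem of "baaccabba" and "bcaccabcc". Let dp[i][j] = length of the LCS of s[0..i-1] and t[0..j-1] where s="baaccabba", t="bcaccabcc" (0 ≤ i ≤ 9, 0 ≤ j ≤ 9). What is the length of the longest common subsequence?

6

   ''  b  c  a  c  c  a  b  c  c
''  0  0  0  0  0  0  0  0  0  0
 b  0  1  1  1  1  1  1  1  1  1
 a  0  1  1  2  2  2  2  2  2  2
 a  0  1  1  2  2  2  3  3  3  3
 c  0  1  2  2  3  3  3  3  4  4
 c  0  1  2  2  3  4  4  4  4  5
 a  0  1  2  3  3  4  5  5  5  5
 b  0  1  2  3  3  4  5  6  6  6
 b  0  1  2  3  3  4  5  6  6  6
 a  0  1  2  3  3  4  5  6  6  6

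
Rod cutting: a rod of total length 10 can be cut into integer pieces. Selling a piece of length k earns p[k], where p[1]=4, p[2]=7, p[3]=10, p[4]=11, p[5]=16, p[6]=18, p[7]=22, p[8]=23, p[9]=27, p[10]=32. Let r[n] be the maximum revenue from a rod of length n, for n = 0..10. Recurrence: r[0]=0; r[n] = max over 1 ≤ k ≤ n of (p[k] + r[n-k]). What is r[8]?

32

   n    0    1    2    3    4    5    6    7    8    9   10
r[n]    0    4    8   12   16   20   24   28   32   36   40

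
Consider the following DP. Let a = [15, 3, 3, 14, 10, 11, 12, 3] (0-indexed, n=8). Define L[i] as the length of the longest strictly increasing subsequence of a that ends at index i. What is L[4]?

   i    0    1    2    3    4    5    6    7
a[i]   15    3    3   14   10   11   12    3
L[i]    1    1    1    2    2    3    4    1

2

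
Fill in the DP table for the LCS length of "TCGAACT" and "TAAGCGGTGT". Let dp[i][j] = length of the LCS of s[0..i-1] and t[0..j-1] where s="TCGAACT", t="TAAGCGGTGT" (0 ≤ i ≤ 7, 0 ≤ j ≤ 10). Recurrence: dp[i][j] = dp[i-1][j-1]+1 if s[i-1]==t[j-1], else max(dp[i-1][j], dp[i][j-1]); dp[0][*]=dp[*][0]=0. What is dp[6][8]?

   ''  T  A  A  G  C  G  G  T  G  T
''  0  0  0  0  0  0  0  0  0  0  0
 T  0  1  1  1  1  1  1  1  1  1  1
 C  0  1  1  1  1  2  2  2  2  2  2
 G  0  1  1  1  2  2  3  3  3  3  3
 A  0  1  2  2  2  2  3  3  3  3  3
 A  0  1  2  3  3  3  3  3  3  3  3
 C  0  1  2  3  3  4  4  4  4  4  4
 T  0  1  2  3  3  4  4  4  5  5  5

4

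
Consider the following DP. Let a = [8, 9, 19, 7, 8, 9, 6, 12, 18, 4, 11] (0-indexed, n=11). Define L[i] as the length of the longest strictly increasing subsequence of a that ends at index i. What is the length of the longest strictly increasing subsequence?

   i    0    1    2    3    4    5    6    7    8    9   10
a[i]    8    9   19    7    8    9    6   12   18    4   11
L[i]    1    2    3    1    2    3    1    4    5    1    4

5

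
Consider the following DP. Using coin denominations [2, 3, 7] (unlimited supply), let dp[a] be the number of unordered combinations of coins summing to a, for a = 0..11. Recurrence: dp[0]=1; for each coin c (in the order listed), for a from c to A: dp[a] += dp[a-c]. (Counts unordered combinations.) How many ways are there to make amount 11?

3

after  coin     0     1     2     3     4     5     6     7     8     9    10    11
          2     1     0     1     0     1     0     1     0     1     0     1     0
          3     1     0     1     1     1     1     2     1     2     2     2     2
          7     1     0     1     1     1     1     2     2     2     3     3     3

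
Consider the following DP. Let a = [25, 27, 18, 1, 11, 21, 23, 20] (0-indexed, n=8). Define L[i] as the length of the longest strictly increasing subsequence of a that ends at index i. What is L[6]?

   i    0    1    2    3    4    5    6    7
a[i]   25   27   18    1   11   21   23   20
L[i]    1    2    1    1    2    3    4    3

4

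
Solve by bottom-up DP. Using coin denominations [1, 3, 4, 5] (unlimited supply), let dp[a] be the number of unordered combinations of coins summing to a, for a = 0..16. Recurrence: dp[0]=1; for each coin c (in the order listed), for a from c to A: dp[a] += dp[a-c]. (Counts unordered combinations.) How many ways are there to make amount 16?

31

after  coin     0     1     2     3     4     5     6     7     8     9    10    11    12    13    14    15    16
          1     1     1     1     1     1     1     1     1     1     1     1     1     1     1     1     1     1
          3     1     1     1     2     2     2     3     3     3     4     4     4     5     5     5     6     6
          4     1     1     1     2     3     3     4     5     6     7     8     9    11    12    13    15    17
          5     1     1     1     2     3     4     5     6     8    10    12    14    17    20    23    27    31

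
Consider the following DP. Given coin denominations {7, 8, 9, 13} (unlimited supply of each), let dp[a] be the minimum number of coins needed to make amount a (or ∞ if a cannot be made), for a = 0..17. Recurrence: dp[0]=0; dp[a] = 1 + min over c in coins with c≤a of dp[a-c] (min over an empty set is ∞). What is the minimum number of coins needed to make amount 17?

2

 a  0  1  2  3  4  5  6  7  8  9 10 11 12 13 14 15 16 17
dp  0  -  -  -  -  -  -  1  1  1  -  -  -  1  2  2  2  2
(- denotes ∞ / unreachable)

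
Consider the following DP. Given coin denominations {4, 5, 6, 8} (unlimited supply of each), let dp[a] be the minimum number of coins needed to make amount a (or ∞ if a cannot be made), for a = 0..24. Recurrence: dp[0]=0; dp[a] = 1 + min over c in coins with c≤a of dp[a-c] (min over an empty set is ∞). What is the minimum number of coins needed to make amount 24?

3

 a  0  1  2  3  4  5  6  7  8  9 10 11 12 13 14 15 16 17 18 19 20 21 22 23 24
dp  0  -  -  -  1  1  1  -  1  2  2  2  2  2  2  3  2  3  3  3  3  3  3  4  3
(- denotes ∞ / unreachable)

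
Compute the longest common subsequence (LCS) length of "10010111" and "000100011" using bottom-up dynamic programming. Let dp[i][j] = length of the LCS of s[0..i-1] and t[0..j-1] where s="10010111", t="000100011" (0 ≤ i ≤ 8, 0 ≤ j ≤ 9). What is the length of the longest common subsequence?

6

   ''  0  0  0  1  0  0  0  1  1
''  0  0  0  0  0  0  0  0  0  0
 1  0  0  0  0  1  1  1  1  1  1
 0  0  1  1  1  1  2  2  2  2  2
 0  0  1  2  2  2  2  3  3  3  3
 1  0  1  2  2  3  3  3  3  4  4
 0  0  1  2  3  3  4  4  4  4  4
 1  0  1  2  3  4  4  4  4  5  5
 1  0  1  2  3  4  4  4  4  5  6
 1  0  1  2  3  4  4  4  4  5  6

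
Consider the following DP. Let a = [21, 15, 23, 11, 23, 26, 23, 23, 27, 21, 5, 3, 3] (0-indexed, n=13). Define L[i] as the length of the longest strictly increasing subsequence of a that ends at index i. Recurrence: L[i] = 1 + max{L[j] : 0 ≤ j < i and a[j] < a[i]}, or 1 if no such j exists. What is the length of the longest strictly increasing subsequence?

4

   i    0    1    2    3    4    5    6    7    8    9   10   11   12
a[i]   21   15   23   11   23   26   23   23   27   21    5    3    3
L[i]    1    1    2    1    2    3    2    2    4    2    1    1    1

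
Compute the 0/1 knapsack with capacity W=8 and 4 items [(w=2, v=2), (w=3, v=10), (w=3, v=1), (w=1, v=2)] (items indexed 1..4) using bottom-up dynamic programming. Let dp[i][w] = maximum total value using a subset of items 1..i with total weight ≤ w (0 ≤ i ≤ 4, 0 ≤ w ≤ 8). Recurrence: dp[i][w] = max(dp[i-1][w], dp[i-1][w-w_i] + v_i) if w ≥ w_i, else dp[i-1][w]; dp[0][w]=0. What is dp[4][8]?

14

i\w   0   1   2   3   4   5   6   7   8
  0   0   0   0   0   0   0   0   0   0
  1   0   0   2   2   2   2   2   2   2
  2   0   0   2  10  10  12  12  12  12
  3   0   0   2  10  10  12  12  12  13
  4   0   2   2  10  12  12  14  14  14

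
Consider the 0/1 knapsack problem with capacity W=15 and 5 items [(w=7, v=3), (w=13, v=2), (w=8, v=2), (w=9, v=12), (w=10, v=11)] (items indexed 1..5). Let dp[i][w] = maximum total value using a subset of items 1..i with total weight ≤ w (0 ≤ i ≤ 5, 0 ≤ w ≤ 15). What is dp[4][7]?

3

i\w   0   1   2   3   4   5   6   7   8   9  10  11  12  13  14  15
  0   0   0   0   0   0   0   0   0   0   0   0   0   0   0   0   0
  1   0   0   0   0   0   0   0   3   3   3   3   3   3   3   3   3
  2   0   0   0   0   0   0   0   3   3   3   3   3   3   3   3   3
  3   0   0   0   0   0   0   0   3   3   3   3   3   3   3   3   5
  4   0   0   0   0   0   0   0   3   3  12  12  12  12  12  12  12
  5   0   0   0   0   0   0   0   3   3  12  12  12  12  12  12  12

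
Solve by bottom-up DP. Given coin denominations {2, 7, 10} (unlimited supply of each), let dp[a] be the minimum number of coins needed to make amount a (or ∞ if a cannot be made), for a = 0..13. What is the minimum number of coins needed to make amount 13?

4

 a  0  1  2  3  4  5  6  7  8  9 10 11 12 13
dp  0  -  1  -  2  -  3  1  4  2  1  3  2  4
(- denotes ∞ / unreachable)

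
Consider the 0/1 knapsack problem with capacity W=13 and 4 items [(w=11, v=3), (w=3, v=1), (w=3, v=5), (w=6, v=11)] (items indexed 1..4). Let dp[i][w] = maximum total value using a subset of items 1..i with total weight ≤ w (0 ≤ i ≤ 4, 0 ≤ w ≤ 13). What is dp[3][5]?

5

i\w   0   1   2   3   4   5   6   7   8   9  10  11  12  13
  0   0   0   0   0   0   0   0   0   0   0   0   0   0   0
  1   0   0   0   0   0   0   0   0   0   0   0   3   3   3
  2   0   0   0   1   1   1   1   1   1   1   1   3   3   3
  3   0   0   0   5   5   5   6   6   6   6   6   6   6   6
  4   0   0   0   5   5   5  11  11  11  16  16  16  17  17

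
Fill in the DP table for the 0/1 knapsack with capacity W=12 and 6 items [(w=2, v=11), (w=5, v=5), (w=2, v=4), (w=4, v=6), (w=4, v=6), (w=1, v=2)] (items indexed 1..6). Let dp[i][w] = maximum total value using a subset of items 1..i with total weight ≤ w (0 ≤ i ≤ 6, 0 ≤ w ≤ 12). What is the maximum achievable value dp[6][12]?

27

i\w   0   1   2   3   4   5   6   7   8   9  10  11  12
  0   0   0   0   0   0   0   0   0   0   0   0   0   0
  1   0   0  11  11  11  11  11  11  11  11  11  11  11
  2   0   0  11  11  11  11  11  16  16  16  16  16  16
  3   0   0  11  11  15  15  15  16  16  20  20  20  20
  4   0   0  11  11  15  15  17  17  21  21  21  22  22
  5   0   0  11  11  15  15  17  17  21  21  23  23  27
  6   0   2  11  13  15  17  17  19  21  23  23  25  27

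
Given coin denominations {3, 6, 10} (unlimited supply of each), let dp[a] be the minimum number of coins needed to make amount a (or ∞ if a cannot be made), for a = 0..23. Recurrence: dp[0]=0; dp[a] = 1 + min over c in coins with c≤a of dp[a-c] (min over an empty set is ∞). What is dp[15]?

3

 a  0  1  2  3  4  5  6  7  8  9 10 11 12 13 14 15 16 17 18 19 20 21 22 23
dp  0  -  -  1  -  -  1  -  -  2  1  -  2  2  -  3  2  -  3  3  2  4  3  3
(- denotes ∞ / unreachable)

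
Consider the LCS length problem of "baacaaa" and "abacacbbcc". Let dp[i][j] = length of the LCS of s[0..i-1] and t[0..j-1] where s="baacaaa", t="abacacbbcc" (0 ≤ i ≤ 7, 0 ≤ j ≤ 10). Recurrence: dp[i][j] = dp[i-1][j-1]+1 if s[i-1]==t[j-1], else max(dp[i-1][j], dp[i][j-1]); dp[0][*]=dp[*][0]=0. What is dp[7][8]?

   ''  a  b  a  c  a  c  b  b  c  c
''  0  0  0  0  0  0  0  0  0  0  0
 b  0  0  1  1  1  1  1  1  1  1  1
 a  0  1  1  2  2  2  2  2  2  2  2
 a  0  1  1  2  2  3  3  3  3  3  3
 c  0  1  1  2  3  3  4  4  4  4  4
 a  0  1  1  2  3  4  4  4  4  4  4
 a  0  1  1  2  3  4  4  4  4  4  4
 a  0  1  1  2  3  4  4  4  4  4  4

4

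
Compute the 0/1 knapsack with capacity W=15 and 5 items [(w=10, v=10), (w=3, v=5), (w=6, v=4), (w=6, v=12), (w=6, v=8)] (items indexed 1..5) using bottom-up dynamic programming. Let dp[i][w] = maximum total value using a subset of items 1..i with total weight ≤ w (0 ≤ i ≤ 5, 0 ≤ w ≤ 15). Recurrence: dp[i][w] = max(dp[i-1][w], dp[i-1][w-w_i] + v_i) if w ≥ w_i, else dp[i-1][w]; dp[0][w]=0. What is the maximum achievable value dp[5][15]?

i\w   0   1   2   3   4   5   6   7   8   9  10  11  12  13  14  15
  0   0   0   0   0   0   0   0   0   0   0   0   0   0   0   0   0
  1   0   0   0   0   0   0   0   0   0   0  10  10  10  10  10  10
  2   0   0   0   5   5   5   5   5   5   5  10  10  10  15  15  15
  3   0   0   0   5   5   5   5   5   5   9  10  10  10  15  15  15
  4   0   0   0   5   5   5  12  12  12  17  17  17  17  17  17  21
  5   0   0   0   5   5   5  12  12  12  17  17  17  20  20  20  25

25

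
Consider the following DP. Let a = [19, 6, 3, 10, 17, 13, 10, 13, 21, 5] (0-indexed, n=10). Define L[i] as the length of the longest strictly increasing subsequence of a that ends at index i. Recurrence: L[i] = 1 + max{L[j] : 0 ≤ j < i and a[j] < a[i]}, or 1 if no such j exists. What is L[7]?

   i    0    1    2    3    4    5    6    7    8    9
a[i]   19    6    3   10   17   13   10   13   21    5
L[i]    1    1    1    2    3    3    2    3    4    2

3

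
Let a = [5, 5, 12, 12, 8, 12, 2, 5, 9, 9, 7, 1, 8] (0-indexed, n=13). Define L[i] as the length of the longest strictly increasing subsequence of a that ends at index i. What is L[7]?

   i    0    1    2    3    4    5    6    7    8    9   10   11   12
a[i]    5    5   12   12    8   12    2    5    9    9    7    1    8
L[i]    1    1    2    2    2    3    1    2    3    3    3    1    4

2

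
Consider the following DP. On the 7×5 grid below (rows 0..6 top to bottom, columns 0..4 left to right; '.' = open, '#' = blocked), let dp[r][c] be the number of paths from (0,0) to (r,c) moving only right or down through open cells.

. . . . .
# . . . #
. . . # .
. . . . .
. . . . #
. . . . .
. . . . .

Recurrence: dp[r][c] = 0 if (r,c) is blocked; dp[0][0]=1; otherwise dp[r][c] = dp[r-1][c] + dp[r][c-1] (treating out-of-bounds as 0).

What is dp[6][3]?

r\c   0   1   2   3   4
  0   1   1   1   1   1
  1   0   1   2   3   0
  2   0   1   3   0   0
  3   0   1   4   4   4
  4   0   1   5   9   0
  5   0   1   6  15  15
  6   0   1   7  22  37

22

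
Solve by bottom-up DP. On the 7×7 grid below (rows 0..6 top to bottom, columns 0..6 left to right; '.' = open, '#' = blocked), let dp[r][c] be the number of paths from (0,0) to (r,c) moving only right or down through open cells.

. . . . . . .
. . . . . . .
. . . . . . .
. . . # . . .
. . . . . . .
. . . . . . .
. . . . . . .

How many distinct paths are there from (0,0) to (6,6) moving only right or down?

r\c   0   1   2   3   4   5   6
  0   1   1   1   1   1   1   1
  1   1   2   3   4   5   6   7
  2   1   3   6  10  15  21  28
  3   1   4  10   0  15  36  64
  4   1   5  15  15  30  66 130
  5   1   6  21  36  66 132 262
  6   1   7  28  64 130 262 524

524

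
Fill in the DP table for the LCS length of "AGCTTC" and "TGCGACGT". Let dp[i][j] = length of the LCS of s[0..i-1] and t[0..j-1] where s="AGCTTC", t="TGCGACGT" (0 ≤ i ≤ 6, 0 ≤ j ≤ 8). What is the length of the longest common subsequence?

3

   ''  T  G  C  G  A  C  G  T
''  0  0  0  0  0  0  0  0  0
 A  0  0  0  0  0  1  1  1  1
 G  0  0  1  1  1  1  1  2  2
 C  0  0  1  2  2  2  2  2  2
 T  0  1  1  2  2  2  2  2  3
 T  0  1  1  2  2  2  2  2  3
 C  0  1  1  2  2  2  3  3  3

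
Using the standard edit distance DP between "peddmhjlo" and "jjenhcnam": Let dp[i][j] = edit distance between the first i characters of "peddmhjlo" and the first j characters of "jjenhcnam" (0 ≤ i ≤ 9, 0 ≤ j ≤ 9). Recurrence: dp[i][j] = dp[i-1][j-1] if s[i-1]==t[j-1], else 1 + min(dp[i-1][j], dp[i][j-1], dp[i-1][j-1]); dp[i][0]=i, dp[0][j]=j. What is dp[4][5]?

   ''  j  j  e  n  h  c  n  a  m
''  0  1  2  3  4  5  6  7  8  9
 p  1  1  2  3  4  5  6  7  8  9
 e  2  2  2  2  3  4  5  6  7  8
 d  3  3  3  3  3  4  5  6  7  8
 d  4  4  4  4  4  4  5  6  7  8
 m  5  5  5  5  5  5  5  6  7  7
 h  6  6  6  6  6  5  6  6  7  8
 j  7  6  6  7  7  6  6  7  7  8
 l  8  7  7  7  8  7  7  7  8  8
 o  9  8  8  8  8  8  8  8  8  9

4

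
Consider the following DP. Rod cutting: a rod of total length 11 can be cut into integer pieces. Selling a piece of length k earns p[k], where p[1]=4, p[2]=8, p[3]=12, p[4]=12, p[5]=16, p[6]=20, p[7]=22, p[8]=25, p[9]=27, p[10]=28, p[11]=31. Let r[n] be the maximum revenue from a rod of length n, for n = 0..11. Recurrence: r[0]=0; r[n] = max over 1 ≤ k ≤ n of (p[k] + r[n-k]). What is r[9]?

   n    0    1    2    3    4    5    6    7    8    9   10   11
r[n]    0    4    8   12   16   20   24   28   32   36   40   44

36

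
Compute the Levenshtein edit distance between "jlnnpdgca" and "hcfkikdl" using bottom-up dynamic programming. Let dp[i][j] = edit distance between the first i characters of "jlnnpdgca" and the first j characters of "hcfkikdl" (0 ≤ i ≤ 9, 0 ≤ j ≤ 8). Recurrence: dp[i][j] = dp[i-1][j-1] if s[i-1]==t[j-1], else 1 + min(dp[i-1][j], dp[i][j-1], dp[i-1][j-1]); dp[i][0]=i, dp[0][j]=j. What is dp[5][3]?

5

   ''  h  c  f  k  i  k  d  l
''  0  1  2  3  4  5  6  7  8
 j  1  1  2  3  4  5  6  7  8
 l  2  2  2  3  4  5  6  7  7
 n  3  3  3  3  4  5  6  7  8
 n  4  4  4  4  4  5  6  7  8
 p  5  5  5  5  5  5  6  7  8
 d  6  6  6  6  6  6  6  6  7
 g  7  7  7  7  7  7  7  7  7
 c  8  8  7  8  8  8  8  8  8
 a  9  9  8  8  9  9  9  9  9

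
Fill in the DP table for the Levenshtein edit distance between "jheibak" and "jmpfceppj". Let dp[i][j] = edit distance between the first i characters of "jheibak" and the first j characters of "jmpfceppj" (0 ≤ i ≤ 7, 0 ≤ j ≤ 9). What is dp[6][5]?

5

   ''  j  m  p  f  c  e  p  p  j
''  0  1  2  3  4  5  6  7  8  9
 j  1  0  1  2  3  4  5  6  7  8
 h  2  1  1  2  3  4  5  6  7  8
 e  3  2  2  2  3  4  4  5  6  7
 i  4  3  3  3  3  4  5  5  6  7
 b  5  4  4  4  4  4  5  6  6  7
 a  6  5  5  5  5  5  5  6  7  7
 k  7  6  6  6  6  6  6  6  7  8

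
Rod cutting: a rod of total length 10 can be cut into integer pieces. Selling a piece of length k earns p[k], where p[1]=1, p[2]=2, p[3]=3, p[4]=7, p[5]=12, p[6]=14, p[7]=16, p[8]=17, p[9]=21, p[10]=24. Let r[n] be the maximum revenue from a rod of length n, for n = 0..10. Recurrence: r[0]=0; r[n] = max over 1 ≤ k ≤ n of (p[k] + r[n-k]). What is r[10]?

24

   n    0    1    2    3    4    5    6    7    8    9   10
r[n]    0    1    2    3    7   12   14   16   17   21   24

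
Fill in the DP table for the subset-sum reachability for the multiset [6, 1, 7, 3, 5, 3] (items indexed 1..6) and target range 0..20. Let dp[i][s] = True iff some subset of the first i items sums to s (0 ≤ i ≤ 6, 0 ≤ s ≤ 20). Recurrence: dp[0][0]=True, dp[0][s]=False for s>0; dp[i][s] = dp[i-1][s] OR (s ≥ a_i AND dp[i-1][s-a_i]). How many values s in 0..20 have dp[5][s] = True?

i\s   0   1   2   3   4   5   6   7   8   9  10  11  12  13  14  15  16  17  18  19  20
  0   T   F   F   F   F   F   F   F   F   F   F   F   F   F   F   F   F   F   F   F   F
  1   T   F   F   F   F   F   T   F   F   F   F   F   F   F   F   F   F   F   F   F   F
  2   T   T   F   F   F   F   T   T   F   F   F   F   F   F   F   F   F   F   F   F   F
  3   T   T   F   F   F   F   T   T   T   F   F   F   F   T   T   F   F   F   F   F   F
  4   T   T   F   T   T   F   T   T   T   T   T   T   F   T   T   F   T   T   F   F   F
  5   T   T   F   T   T   T   T   T   T   T   T   T   T   T   T   T   T   T   T   T   F
  6   T   T   F   T   T   T   T   T   T   T   T   T   T   T   T   T   T   T   T   T   T

19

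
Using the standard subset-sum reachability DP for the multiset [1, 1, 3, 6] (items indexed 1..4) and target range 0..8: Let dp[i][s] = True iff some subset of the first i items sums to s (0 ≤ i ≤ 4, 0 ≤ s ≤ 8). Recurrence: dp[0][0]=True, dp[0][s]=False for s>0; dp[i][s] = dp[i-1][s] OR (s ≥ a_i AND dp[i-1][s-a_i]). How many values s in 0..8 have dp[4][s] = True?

i\s   0   1   2   3   4   5   6   7   8
  0   T   F   F   F   F   F   F   F   F
  1   T   T   F   F   F   F   F   F   F
  2   T   T   T   F   F   F   F   F   F
  3   T   T   T   T   T   T   F   F   F
  4   T   T   T   T   T   T   T   T   T

9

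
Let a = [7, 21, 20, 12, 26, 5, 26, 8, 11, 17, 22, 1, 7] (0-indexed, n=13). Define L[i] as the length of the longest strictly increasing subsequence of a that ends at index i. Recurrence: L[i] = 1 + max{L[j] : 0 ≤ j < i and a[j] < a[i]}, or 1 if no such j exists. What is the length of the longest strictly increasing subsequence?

   i    0    1    2    3    4    5    6    7    8    9   10   11   12
a[i]    7   21   20   12   26    5   26    8   11   17   22    1    7
L[i]    1    2    2    2    3    1    3    2    3    4    5    1    2

5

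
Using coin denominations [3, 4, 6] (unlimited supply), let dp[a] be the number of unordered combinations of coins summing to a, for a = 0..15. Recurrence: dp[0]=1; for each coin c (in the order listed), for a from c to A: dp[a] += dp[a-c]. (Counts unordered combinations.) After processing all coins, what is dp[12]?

4

after  coin     0     1     2     3     4     5     6     7     8     9    10    11    12    13    14    15
          3     1     0     0     1     0     0     1     0     0     1     0     0     1     0     0     1
          4     1     0     0     1     1     0     1     1     1     1     1     1     2     1     1     2
          6     1     0     0     1     1     0     2     1     1     2     2     1     4     2     2     4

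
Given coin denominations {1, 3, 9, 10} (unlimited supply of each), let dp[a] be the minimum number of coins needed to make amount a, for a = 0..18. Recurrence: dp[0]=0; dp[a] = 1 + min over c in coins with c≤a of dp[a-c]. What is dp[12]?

2

 a  0  1  2  3  4  5  6  7  8  9 10 11 12 13 14 15 16 17 18
dp  0  1  2  1  2  3  2  3  4  1  1  2  2  2  3  3  3  4  2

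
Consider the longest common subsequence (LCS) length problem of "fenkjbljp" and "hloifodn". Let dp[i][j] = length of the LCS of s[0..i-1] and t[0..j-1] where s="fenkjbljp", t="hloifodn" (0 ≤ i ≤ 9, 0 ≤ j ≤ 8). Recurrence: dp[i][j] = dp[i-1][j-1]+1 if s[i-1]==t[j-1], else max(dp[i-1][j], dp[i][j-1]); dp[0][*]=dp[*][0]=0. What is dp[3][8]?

   ''  h  l  o  i  f  o  d  n
''  0  0  0  0  0  0  0  0  0
 f  0  0  0  0  0  1  1  1  1
 e  0  0  0  0  0  1  1  1  1
 n  0  0  0  0  0  1  1  1  2
 k  0  0  0  0  0  1  1  1  2
 j  0  0  0  0  0  1  1  1  2
 b  0  0  0  0  0  1  1  1  2
 l  0  0  1  1  1  1  1  1  2
 j  0  0  1  1  1  1  1  1  2
 p  0  0  1  1  1  1  1  1  2

2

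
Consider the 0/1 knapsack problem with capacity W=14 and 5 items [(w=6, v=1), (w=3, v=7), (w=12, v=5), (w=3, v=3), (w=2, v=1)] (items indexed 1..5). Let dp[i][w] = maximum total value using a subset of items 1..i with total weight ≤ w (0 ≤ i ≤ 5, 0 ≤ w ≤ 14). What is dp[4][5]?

i\w   0   1   2   3   4   5   6   7   8   9  10  11  12  13  14
  0   0   0   0   0   0   0   0   0   0   0   0   0   0   0   0
  1   0   0   0   0   0   0   1   1   1   1   1   1   1   1   1
  2   0   0   0   7   7   7   7   7   7   8   8   8   8   8   8
  3   0   0   0   7   7   7   7   7   7   8   8   8   8   8   8
  4   0   0   0   7   7   7  10  10  10  10  10  10  11  11  11
  5   0   0   1   7   7   8  10  10  11  11  11  11  11  11  12

7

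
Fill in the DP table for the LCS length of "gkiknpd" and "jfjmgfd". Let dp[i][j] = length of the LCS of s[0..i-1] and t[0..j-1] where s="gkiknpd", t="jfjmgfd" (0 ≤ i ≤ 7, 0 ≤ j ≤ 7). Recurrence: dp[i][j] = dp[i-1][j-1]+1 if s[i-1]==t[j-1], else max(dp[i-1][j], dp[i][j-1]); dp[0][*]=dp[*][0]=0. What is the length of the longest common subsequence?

2

   ''  j  f  j  m  g  f  d
''  0  0  0  0  0  0  0  0
 g  0  0  0  0  0  1  1  1
 k  0  0  0  0  0  1  1  1
 i  0  0  0  0  0  1  1  1
 k  0  0  0  0  0  1  1  1
 n  0  0  0  0  0  1  1  1
 p  0  0  0  0  0  1  1  1
 d  0  0  0  0  0  1  1  2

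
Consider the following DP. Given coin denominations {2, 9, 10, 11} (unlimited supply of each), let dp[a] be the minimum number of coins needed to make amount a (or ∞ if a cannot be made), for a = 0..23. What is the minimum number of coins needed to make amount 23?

 a  0  1  2  3  4  5  6  7  8  9 10 11 12 13 14 15 16 17 18 19 20 21 22 23
dp  0  -  1  -  2  -  3  -  4  1  1  1  2  2  3  3  4  4  2  2  2  2  2  3
(- denotes ∞ / unreachable)

3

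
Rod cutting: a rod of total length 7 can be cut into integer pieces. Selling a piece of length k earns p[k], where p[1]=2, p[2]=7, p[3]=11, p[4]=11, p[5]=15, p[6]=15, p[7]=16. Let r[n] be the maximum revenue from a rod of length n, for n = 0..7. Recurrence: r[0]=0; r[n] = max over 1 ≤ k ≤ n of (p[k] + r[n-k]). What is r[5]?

18

   n    0    1    2    3    4    5    6    7
r[n]    0    2    7   11   14   18   22   25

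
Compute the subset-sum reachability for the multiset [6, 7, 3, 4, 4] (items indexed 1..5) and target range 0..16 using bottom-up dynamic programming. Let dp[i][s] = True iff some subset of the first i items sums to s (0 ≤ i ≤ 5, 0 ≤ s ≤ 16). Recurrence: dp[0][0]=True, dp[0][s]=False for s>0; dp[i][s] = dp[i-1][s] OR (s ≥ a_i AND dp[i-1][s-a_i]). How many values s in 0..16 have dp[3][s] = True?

i\s   0   1   2   3   4   5   6   7   8   9  10  11  12  13  14  15  16
  0   T   F   F   F   F   F   F   F   F   F   F   F   F   F   F   F   F
  1   T   F   F   F   F   F   T   F   F   F   F   F   F   F   F   F   F
  2   T   F   F   F   F   F   T   T   F   F   F   F   F   T   F   F   F
  3   T   F   F   T   F   F   T   T   F   T   T   F   F   T   F   F   T
  4   T   F   F   T   T   F   T   T   F   T   T   T   F   T   T   F   T
  5   T   F   F   T   T   F   T   T   T   T   T   T   F   T   T   T   T

8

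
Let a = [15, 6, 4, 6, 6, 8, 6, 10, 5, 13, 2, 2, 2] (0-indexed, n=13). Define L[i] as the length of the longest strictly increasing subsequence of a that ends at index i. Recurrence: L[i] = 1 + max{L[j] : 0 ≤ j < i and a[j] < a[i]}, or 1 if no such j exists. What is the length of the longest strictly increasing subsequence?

5

   i    0    1    2    3    4    5    6    7    8    9   10   11   12
a[i]   15    6    4    6    6    8    6   10    5   13    2    2    2
L[i]    1    1    1    2    2    3    2    4    2    5    1    1    1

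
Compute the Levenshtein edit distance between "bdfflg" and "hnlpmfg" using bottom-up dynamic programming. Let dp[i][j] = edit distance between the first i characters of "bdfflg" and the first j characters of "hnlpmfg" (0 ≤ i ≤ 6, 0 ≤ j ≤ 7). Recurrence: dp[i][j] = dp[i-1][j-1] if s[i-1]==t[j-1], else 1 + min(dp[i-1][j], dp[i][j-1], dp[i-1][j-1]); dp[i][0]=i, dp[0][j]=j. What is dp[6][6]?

   ''  h  n  l  p  m  f  g
''  0  1  2  3  4  5  6  7
 b  1  1  2  3  4  5  6  7
 d  2  2  2  3  4  5  6  7
 f  3  3  3  3  4  5  5  6
 f  4  4  4  4  4  5  5  6
 l  5  5  5  4  5  5  6  6
 g  6  6  6  5  5  6  6  6

6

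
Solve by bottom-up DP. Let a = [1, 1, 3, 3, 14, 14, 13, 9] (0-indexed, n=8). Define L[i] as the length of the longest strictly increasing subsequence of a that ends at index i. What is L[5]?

3

   i    0    1    2    3    4    5    6    7
a[i]    1    1    3    3   14   14   13    9
L[i]    1    1    2    2    3    3    3    3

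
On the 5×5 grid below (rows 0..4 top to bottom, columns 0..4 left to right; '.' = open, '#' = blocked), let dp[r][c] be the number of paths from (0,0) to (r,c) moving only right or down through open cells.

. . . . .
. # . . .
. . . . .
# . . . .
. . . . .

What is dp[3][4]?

r\c   0   1   2   3   4
  0   1   1   1   1   1
  1   1   0   1   2   3
  2   1   1   2   4   7
  3   0   1   3   7  14
  4   0   1   4  11  25

14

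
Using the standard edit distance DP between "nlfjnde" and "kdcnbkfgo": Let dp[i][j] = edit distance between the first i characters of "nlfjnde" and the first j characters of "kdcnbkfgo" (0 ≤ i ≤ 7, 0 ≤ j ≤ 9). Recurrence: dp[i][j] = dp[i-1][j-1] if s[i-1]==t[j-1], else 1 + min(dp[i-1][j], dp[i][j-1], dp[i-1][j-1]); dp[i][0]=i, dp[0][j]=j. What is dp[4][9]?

7

   ''  k  d  c  n  b  k  f  g  o
''  0  1  2  3  4  5  6  7  8  9
 n  1  1  2  3  3  4  5  6  7  8
 l  2  2  2  3  4  4  5  6  7  8
 f  3  3  3  3  4  5  5  5  6  7
 j  4  4  4  4  4  5  6  6  6  7
 n  5  5  5  5  4  5  6  7  7  7
 d  6  6  5  6  5  5  6  7  8  8
 e  7  7  6  6  6  6  6  7  8  9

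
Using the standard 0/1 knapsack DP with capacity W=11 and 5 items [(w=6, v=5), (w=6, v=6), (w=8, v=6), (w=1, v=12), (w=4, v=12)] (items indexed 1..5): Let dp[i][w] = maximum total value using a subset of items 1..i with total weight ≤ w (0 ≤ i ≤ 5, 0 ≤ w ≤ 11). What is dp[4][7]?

18

i\w   0   1   2   3   4   5   6   7   8   9  10  11
  0   0   0   0   0   0   0   0   0   0   0   0   0
  1   0   0   0   0   0   0   5   5   5   5   5   5
  2   0   0   0   0   0   0   6   6   6   6   6   6
  3   0   0   0   0   0   0   6   6   6   6   6   6
  4   0  12  12  12  12  12  12  18  18  18  18  18
  5   0  12  12  12  12  24  24  24  24  24  24  30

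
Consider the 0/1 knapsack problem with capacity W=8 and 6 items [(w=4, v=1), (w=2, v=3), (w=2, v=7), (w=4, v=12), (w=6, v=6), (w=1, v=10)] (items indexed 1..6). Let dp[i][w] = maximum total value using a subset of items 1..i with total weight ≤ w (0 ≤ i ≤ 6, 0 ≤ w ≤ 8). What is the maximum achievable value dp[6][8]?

i\w   0   1   2   3   4   5   6   7   8
  0   0   0   0   0   0   0   0   0   0
  1   0   0   0   0   1   1   1   1   1
  2   0   0   3   3   3   3   4   4   4
  3   0   0   7   7  10  10  10  10  11
  4   0   0   7   7  12  12  19  19  22
  5   0   0   7   7  12  12  19  19  22
  6   0  10  10  17  17  22  22  29  29

29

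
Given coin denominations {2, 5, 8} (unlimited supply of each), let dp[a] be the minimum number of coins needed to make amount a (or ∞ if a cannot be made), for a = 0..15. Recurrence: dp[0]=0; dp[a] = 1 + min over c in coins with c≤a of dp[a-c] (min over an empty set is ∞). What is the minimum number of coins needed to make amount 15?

 a  0  1  2  3  4  5  6  7  8  9 10 11 12 13 14 15
dp  0  -  1  -  2  1  3  2  1  3  2  4  3  2  4  3
(- denotes ∞ / unreachable)

3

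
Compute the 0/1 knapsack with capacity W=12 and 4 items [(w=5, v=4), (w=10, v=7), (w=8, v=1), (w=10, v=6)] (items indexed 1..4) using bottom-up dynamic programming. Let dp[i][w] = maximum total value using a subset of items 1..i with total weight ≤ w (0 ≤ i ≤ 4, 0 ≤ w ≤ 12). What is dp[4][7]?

4

i\w   0   1   2   3   4   5   6   7   8   9  10  11  12
  0   0   0   0   0   0   0   0   0   0   0   0   0   0
  1   0   0   0   0   0   4   4   4   4   4   4   4   4
  2   0   0   0   0   0   4   4   4   4   4   7   7   7
  3   0   0   0   0   0   4   4   4   4   4   7   7   7
  4   0   0   0   0   0   4   4   4   4   4   7   7   7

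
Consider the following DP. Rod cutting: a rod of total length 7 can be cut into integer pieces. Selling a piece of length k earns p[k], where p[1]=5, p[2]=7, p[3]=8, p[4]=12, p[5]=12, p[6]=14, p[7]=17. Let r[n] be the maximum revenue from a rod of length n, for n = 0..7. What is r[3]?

15

   n    0    1    2    3    4    5    6    7
r[n]    0    5   10   15   20   25   30   35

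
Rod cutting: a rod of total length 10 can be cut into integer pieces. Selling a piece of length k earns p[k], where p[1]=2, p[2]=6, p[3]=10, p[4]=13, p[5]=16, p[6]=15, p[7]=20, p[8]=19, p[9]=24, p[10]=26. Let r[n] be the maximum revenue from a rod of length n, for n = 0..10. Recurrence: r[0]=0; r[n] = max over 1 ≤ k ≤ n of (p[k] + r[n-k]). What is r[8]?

   n    0    1    2    3    4    5    6    7    8    9   10
r[n]    0    2    6   10   13   16   20   23   26   30   33

26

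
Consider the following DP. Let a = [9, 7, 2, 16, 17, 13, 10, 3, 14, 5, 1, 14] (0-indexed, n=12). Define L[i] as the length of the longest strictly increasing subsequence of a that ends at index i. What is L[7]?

   i    0    1    2    3    4    5    6    7    8    9   10   11
a[i]    9    7    2   16   17   13   10    3   14    5    1   14
L[i]    1    1    1    2    3    2    2    2    3    3    1    4

2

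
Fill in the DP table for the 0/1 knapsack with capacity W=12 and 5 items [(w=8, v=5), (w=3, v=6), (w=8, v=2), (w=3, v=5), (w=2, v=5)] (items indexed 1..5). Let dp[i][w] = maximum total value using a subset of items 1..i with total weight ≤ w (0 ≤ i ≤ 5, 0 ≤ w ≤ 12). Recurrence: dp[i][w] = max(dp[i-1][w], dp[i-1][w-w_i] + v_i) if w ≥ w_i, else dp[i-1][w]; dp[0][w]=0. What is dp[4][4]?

i\w   0   1   2   3   4   5   6   7   8   9  10  11  12
  0   0   0   0   0   0   0   0   0   0   0   0   0   0
  1   0   0   0   0   0   0   0   0   5   5   5   5   5
  2   0   0   0   6   6   6   6   6   6   6   6  11  11
  3   0   0   0   6   6   6   6   6   6   6   6  11  11
  4   0   0   0   6   6   6  11  11  11  11  11  11  11
  5   0   0   5   6   6  11  11  11  16  16  16  16  16

6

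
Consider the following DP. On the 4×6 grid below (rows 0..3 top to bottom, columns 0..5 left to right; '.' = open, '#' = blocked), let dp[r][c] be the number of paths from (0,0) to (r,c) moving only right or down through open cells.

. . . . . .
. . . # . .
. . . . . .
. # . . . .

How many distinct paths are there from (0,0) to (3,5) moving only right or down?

28

r\c   0   1   2   3   4   5
  0   1   1   1   1   1   1
  1   1   2   3   0   1   2
  2   1   3   6   6   7   9
  3   1   0   6  12  19  28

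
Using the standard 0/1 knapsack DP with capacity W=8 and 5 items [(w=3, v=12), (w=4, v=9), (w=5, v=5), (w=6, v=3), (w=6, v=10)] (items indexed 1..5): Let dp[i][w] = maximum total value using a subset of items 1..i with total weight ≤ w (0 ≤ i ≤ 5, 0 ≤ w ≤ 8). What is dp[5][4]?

i\w   0   1   2   3   4   5   6   7   8
  0   0   0   0   0   0   0   0   0   0
  1   0   0   0  12  12  12  12  12  12
  2   0   0   0  12  12  12  12  21  21
  3   0   0   0  12  12  12  12  21  21
  4   0   0   0  12  12  12  12  21  21
  5   0   0   0  12  12  12  12  21  21

12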